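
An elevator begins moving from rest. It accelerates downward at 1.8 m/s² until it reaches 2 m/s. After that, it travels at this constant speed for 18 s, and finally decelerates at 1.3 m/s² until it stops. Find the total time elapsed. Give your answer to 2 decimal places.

20.65 s

Phase 1 (accelerating): v₀ = 0 m/s, a = 1.8 m/s².
v = v₀ + at → t = (2 − 0) / 1.8 = 1.11 s
v² = v₀² + 2aΔx → Δx = (2² − 0²)/(2·1.8) = 1.11 m

Phase 2 (constant speed): v₀ = 2.00 m/s, a = 0 m/s².
v = v₀ + at = 2.00 + (0)(18) = 2.00 m/s
Δx = v₀t + ½at² = 2.00·18 + 0.5·0·18² = 36.0 m

Phase 3 (decelerating): v₀ = 2.00 m/s, a = -1.3 m/s².
v = v₀ + at → t = (0 − 2.00) / -1.3 = 1.54 s
v² = v₀² + 2aΔx → Δx = (0² − 2.00²)/(2·-1.3) = 1.54 m
Total time = 1.11 + 18.0 + 1.54 = 20.6 s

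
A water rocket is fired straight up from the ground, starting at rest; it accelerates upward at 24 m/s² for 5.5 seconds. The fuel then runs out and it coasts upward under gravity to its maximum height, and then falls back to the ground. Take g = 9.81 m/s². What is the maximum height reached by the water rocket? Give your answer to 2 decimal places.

Phase 1 (powered ascent): v₀ = 0 m/s, a = 24 m/s².
v = v₀ + at = 0 + (24)(5.5) = 132 m/s
Δx = v₀t + ½at² = 0·5.5 + 0.5·24·5.5² = 363 m

Phase 2 (coasting upward): v₀ = 132 m/s, a = -9.81 m/s².
v = v₀ + at → t = (0 − 132) / -9.81 = 13.5 s
v² = v₀² + 2aΔx → Δx = (0² − 132²)/(2·-9.81) = 888 m
Maximum height = 363 + 888 = 1250 m

1251.07 m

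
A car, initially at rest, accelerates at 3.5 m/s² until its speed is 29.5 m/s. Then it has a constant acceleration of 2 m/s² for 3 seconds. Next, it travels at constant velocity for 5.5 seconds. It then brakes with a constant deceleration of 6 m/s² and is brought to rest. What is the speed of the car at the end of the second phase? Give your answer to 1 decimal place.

35.5 m/s

Phase 1 (accelerating): v₀ = 0 m/s, a = 3.5 m/s².
v = v₀ + at → t = (29.5 − 0) / 3.5 = 8.43 s
v² = v₀² + 2aΔx → Δx = (29.5² − 0²)/(2·3.5) = 124 m

Phase 2 (accelerating): v₀ = 29.5 m/s, a = 2 m/s².
v = v₀ + at = 29.5 + (2)(3) = 35.5 m/s
Δx = v₀t + ½at² = 29.5·3 + 0.5·2·3² = 97.5 m
Speed at end of phase 2 = 35.5 m/s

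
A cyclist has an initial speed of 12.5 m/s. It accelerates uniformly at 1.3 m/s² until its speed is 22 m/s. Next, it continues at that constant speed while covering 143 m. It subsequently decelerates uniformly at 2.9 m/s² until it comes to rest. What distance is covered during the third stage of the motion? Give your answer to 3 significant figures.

Phase 1 (accelerating): v₀ = 12.5 m/s, a = 1.3 m/s².
v = v₀ + at → t = (22 − 12.5) / 1.3 = 7.31 s
v² = v₀² + 2aΔx → Δx = (22² − 12.5²)/(2·1.3) = 126 m

Phase 2 (constant speed): v₀ = 22.0 m/s, a = 0 m/s².
Constant speed: t = d/v = 143/22.0 = 6.50 s

Phase 3 (decelerating): v₀ = 22.0 m/s, a = -2.9 m/s².
v = v₀ + at → t = (0 − 22.0) / -2.9 = 7.59 s
v² = v₀² + 2aΔx → Δx = (0² − 22.0²)/(2·-2.9) = 83.4 m
Distance in phase 3 = 83.4 m

83.4 m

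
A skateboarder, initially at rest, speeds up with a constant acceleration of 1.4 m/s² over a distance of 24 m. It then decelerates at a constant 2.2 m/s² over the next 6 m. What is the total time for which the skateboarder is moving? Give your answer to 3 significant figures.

6.68 s

Phase 1 (accelerating): v₀ = 0 m/s, a = 1.4 m/s².
v² = v₀² + 2aΔx = 0² + 2·1.4·24 = 67.2 → v = 8.20 m/s
t = (v − v₀)/a = (8.20 − 0)/1.4 = 5.86 s

Phase 2 (decelerating): v₀ = 8.20 m/s, a = -2.2 m/s².
v² = v₀² + 2aΔx = 8.20² + 2·-2.2·6 = 40.8 → v = 6.39 m/s
t = (v − v₀)/a = (6.39 − 8.20)/-2.2 = 0.823 s
Total time = 5.86 + 0.823 = 6.68 s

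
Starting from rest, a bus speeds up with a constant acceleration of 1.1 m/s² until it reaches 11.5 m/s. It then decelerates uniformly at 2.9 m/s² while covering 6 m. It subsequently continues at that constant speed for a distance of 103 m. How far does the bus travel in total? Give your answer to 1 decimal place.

Phase 1 (accelerating): v₀ = 0 m/s, a = 1.1 m/s².
v = v₀ + at → t = (11.5 − 0) / 1.1 = 10.5 s
v² = v₀² + 2aΔx → Δx = (11.5² − 0²)/(2·1.1) = 60.1 m

Phase 2 (decelerating): v₀ = 11.5 m/s, a = -2.9 m/s².
v² = v₀² + 2aΔx = 11.5² + 2·-2.9·6 = 97.5 → v = 9.87 m/s
t = (v − v₀)/a = (9.87 − 11.5)/-2.9 = 0.561 s

Phase 3 (constant speed): v₀ = 9.87 m/s, a = 0 m/s².
Constant speed: t = d/v = 103/9.87 = 10.4 s
Total distance = 60.1 + 6.00 + 103 = 169 m

169.1 m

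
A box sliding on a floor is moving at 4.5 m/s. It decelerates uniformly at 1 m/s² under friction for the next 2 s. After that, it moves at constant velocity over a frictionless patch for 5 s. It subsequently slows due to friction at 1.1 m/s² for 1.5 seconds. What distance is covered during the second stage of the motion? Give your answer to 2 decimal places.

Phase 1 (decelerating): v₀ = 4.50 m/s, a = -1 m/s².
v = v₀ + at = 4.50 + (-1)(2) = 2.50 m/s
Δx = v₀t + ½at² = 4.50·2 + 0.5·-1·2² = 7.00 m

Phase 2 (constant speed): v₀ = 2.50 m/s, a = 0 m/s².
v = v₀ + at = 2.50 + (0)(5) = 2.50 m/s
Δx = v₀t + ½at² = 2.50·5 + 0.5·0·5² = 12.5 m
Distance in phase 2 = 12.5 m

12.50 m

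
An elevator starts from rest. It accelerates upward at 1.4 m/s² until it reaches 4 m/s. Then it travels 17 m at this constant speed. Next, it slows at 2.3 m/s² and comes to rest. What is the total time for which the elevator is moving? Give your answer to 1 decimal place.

8.8 s

Phase 1 (accelerating): v₀ = 0 m/s, a = 1.4 m/s².
v = v₀ + at → t = (4 − 0) / 1.4 = 2.86 s
v² = v₀² + 2aΔx → Δx = (4² − 0²)/(2·1.4) = 5.71 m

Phase 2 (constant speed): v₀ = 4.00 m/s, a = 0 m/s².
Constant speed: t = d/v = 17/4.00 = 4.25 s

Phase 3 (decelerating): v₀ = 4.00 m/s, a = -2.3 m/s².
v = v₀ + at → t = (0 − 4.00) / -2.3 = 1.74 s
v² = v₀² + 2aΔx → Δx = (0² − 4.00²)/(2·-2.3) = 3.48 m
Total time = 2.86 + 4.25 + 1.74 = 8.85 s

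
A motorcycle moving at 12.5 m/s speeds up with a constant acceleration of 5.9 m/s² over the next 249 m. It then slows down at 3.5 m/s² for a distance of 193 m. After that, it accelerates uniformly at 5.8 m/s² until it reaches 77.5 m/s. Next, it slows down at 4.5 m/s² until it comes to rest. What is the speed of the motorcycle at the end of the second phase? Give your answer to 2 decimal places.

41.75 m/s

Phase 1 (accelerating): v₀ = 12.5 m/s, a = 5.9 m/s².
v² = v₀² + 2aΔx = 12.5² + 2·5.9·249 = 3090 → v = 55.6 m/s
t = (v − v₀)/a = (55.6 − 12.5)/5.9 = 7.31 s

Phase 2 (decelerating): v₀ = 55.6 m/s, a = -3.5 m/s².
v² = v₀² + 2aΔx = 55.6² + 2·-3.5·193 = 1740 → v = 41.8 m/s
t = (v − v₀)/a = (41.8 − 55.6)/-3.5 = 3.96 s
Speed at end of phase 2 = 41.8 m/s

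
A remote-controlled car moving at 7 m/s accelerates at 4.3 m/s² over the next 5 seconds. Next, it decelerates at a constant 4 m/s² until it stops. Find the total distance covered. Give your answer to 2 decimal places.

190.28 m

Phase 1 (accelerating): v₀ = 7.00 m/s, a = 4.3 m/s².
v = v₀ + at = 7.00 + (4.3)(5) = 28.5 m/s
Δx = v₀t + ½at² = 7.00·5 + 0.5·4.3·5² = 88.8 m

Phase 2 (decelerating): v₀ = 28.5 m/s, a = -4 m/s².
v = v₀ + at → t = (0 − 28.5) / -4 = 7.12 s
v² = v₀² + 2aΔx → Δx = (0² − 28.5²)/(2·-4) = 102 m
Total distance = 88.8 + 102 = 190 m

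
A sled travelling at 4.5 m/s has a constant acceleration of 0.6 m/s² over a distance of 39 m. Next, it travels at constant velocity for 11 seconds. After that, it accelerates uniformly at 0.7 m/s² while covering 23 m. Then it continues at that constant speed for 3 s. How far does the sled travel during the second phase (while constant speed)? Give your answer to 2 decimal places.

Phase 1 (accelerating): v₀ = 4.50 m/s, a = 0.6 m/s².
v² = v₀² + 2aΔx = 4.50² + 2·0.6·39 = 67.0 → v = 8.19 m/s
t = (v − v₀)/a = (8.19 − 4.50)/0.6 = 6.15 s

Phase 2 (constant speed): v₀ = 8.19 m/s, a = 0 m/s².
v = v₀ + at = 8.19 + (0)(11) = 8.19 m/s
Δx = v₀t + ½at² = 8.19·11 + 0.5·0·11² = 90.1 m
Distance in phase 2 = 90.1 m

90.07 m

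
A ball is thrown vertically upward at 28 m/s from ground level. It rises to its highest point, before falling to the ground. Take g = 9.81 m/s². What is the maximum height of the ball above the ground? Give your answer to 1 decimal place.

40.0 m

Phase 1 (rising): v₀ = 28.0 m/s, a = -9.81 m/s².
v = v₀ + at → t = (0 − 28.0) / -9.81 = 2.85 s
v² = v₀² + 2aΔx → Δx = (0² − 28.0²)/(2·-9.81) = 40.0 m
Maximum height = 40.0 m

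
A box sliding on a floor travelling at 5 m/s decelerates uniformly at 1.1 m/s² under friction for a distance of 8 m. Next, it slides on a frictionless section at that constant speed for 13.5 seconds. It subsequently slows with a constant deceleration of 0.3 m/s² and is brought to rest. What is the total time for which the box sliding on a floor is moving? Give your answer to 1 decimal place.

24.6 s

Phase 1 (decelerating): v₀ = 5.00 m/s, a = -1.1 m/s².
v² = v₀² + 2aΔx = 5.00² + 2·-1.1·8 = 7.40 → v = 2.72 m/s
t = (v − v₀)/a = (2.72 − 5.00)/-1.1 = 2.07 s

Phase 2 (constant speed): v₀ = 2.72 m/s, a = 0 m/s².
v = v₀ + at = 2.72 + (0)(13.5) = 2.72 m/s
Δx = v₀t + ½at² = 2.72·13.5 + 0.5·0·13.5² = 36.7 m

Phase 3 (decelerating): v₀ = 2.72 m/s, a = -0.3 m/s².
v = v₀ + at → t = (0 − 2.72) / -0.3 = 9.07 s
v² = v₀² + 2aΔx → Δx = (0² − 2.72²)/(2·-0.3) = 12.3 m
Total time = 2.07 + 13.5 + 9.07 = 24.6 s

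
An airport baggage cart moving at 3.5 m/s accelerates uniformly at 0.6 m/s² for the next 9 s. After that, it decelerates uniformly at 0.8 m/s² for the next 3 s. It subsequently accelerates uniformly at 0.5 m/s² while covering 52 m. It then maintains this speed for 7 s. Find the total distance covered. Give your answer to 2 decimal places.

198.86 m

Phase 1 (accelerating): v₀ = 3.50 m/s, a = 0.6 m/s².
v = v₀ + at = 3.50 + (0.6)(9) = 8.90 m/s
Δx = v₀t + ½at² = 3.50·9 + 0.5·0.6·9² = 55.8 m

Phase 2 (decelerating): v₀ = 8.90 m/s, a = -0.8 m/s².
v = v₀ + at = 8.90 + (-0.8)(3) = 6.50 m/s
Δx = v₀t + ½at² = 8.90·3 + 0.5·-0.8·3² = 23.1 m

Phase 3 (accelerating): v₀ = 6.50 m/s, a = 0.5 m/s².
v² = v₀² + 2aΔx = 6.50² + 2·0.5·52 = 94.2 → v = 9.71 m/s
t = (v − v₀)/a = (9.71 − 6.50)/0.5 = 6.42 s

Phase 4 (constant speed): v₀ = 9.71 m/s, a = 0 m/s².
v = v₀ + at = 9.71 + (0)(7) = 9.71 m/s
Δx = v₀t + ½at² = 9.71·7 + 0.5·0·7² = 68.0 m
Total distance = 55.8 + 23.1 + 52.0 + 68.0 = 199 m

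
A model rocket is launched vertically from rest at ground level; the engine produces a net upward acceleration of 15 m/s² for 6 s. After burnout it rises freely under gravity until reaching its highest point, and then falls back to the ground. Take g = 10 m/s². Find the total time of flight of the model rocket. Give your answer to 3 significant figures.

Phase 1 (powered ascent): v₀ = 0 m/s, a = 15 m/s².
v = v₀ + at = 0 + (15)(6) = 90.0 m/s
Δx = v₀t + ½at² = 0·6 + 0.5·15·6² = 270 m

Phase 2 (coasting upward): v₀ = 90.0 m/s, a = -10 m/s².
v = v₀ + at → t = (0 − 90.0) / -10 = 9.00 s
v² = v₀² + 2aΔx → Δx = (0² − 90.0²)/(2·-10) = 405 m

Phase 3 (free fall): v₀ = 0 m/s, a = -10 m/s².
Falls 675 m from rest: t = √(2·675/10) = 11.6 s; v = g·t = 116 m/s.
Total time = 6.00 + 9.00 + 11.6 = 26.6 s

26.6 s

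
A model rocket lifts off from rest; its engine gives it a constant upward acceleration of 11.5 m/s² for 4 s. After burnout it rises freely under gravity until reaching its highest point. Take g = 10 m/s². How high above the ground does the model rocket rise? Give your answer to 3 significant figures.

Phase 1 (powered ascent): v₀ = 0 m/s, a = 11.5 m/s².
v = v₀ + at = 0 + (11.5)(4) = 46.0 m/s
Δx = v₀t + ½at² = 0·4 + 0.5·11.5·4² = 92.0 m

Phase 2 (coasting upward): v₀ = 46.0 m/s, a = -10 m/s².
v = v₀ + at → t = (0 − 46.0) / -10 = 4.60 s
v² = v₀² + 2aΔx → Δx = (0² − 46.0²)/(2·-10) = 106 m
Maximum height = 92.0 + 106 = 198 m

198 m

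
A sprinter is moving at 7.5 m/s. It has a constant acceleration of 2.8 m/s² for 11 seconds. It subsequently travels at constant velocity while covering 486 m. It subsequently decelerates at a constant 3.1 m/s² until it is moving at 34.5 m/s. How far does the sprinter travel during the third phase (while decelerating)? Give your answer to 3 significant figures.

44.6 m

Phase 1 (accelerating): v₀ = 7.50 m/s, a = 2.8 m/s².
v = v₀ + at = 7.50 + (2.8)(11) = 38.3 m/s
Δx = v₀t + ½at² = 7.50·11 + 0.5·2.8·11² = 252 m

Phase 2 (constant speed): v₀ = 38.3 m/s, a = 0 m/s².
Constant speed: t = d/v = 486/38.3 = 12.7 s

Phase 3 (decelerating): v₀ = 38.3 m/s, a = -3.1 m/s².
v = v₀ + at → t = (34.5 − 38.3) / -3.1 = 1.23 s
v² = v₀² + 2aΔx → Δx = (34.5² − 38.3²)/(2·-3.1) = 44.6 m
Distance in phase 3 = 44.6 m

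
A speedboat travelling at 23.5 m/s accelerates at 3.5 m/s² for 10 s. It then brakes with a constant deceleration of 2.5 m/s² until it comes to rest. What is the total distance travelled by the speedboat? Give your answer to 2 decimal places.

1094.45 m

Phase 1 (accelerating): v₀ = 23.5 m/s, a = 3.5 m/s².
v = v₀ + at = 23.5 + (3.5)(10) = 58.5 m/s
Δx = v₀t + ½at² = 23.5·10 + 0.5·3.5·10² = 410 m

Phase 2 (decelerating): v₀ = 58.5 m/s, a = -2.5 m/s².
v = v₀ + at → t = (0 − 58.5) / -2.5 = 23.4 s
v² = v₀² + 2aΔx → Δx = (0² − 58.5²)/(2·-2.5) = 684 m
Total distance = 410 + 684 = 1090 m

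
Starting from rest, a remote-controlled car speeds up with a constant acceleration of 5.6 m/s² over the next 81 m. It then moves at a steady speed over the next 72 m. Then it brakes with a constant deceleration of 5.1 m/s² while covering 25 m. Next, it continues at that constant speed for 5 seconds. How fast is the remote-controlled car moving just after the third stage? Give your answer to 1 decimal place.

25.5 m/s

Phase 1 (accelerating): v₀ = 0 m/s, a = 5.6 m/s².
v² = v₀² + 2aΔx = 0² + 2·5.6·81 = 907 → v = 30.1 m/s
t = (v − v₀)/a = (30.1 − 0)/5.6 = 5.38 s

Phase 2 (constant speed): v₀ = 30.1 m/s, a = 0 m/s².
Constant speed: t = d/v = 72/30.1 = 2.39 s

Phase 3 (decelerating): v₀ = 30.1 m/s, a = -5.1 m/s².
v² = v₀² + 2aΔx = 30.1² + 2·-5.1·25 = 652 → v = 25.5 m/s
t = (v − v₀)/a = (25.5 − 30.1)/-5.1 = 0.898 s
Speed at end of phase 3 = 25.5 m/s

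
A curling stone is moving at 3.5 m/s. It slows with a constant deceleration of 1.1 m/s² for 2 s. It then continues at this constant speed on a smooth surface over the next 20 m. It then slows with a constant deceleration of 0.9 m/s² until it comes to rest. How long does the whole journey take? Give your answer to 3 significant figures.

18.8 s

Phase 1 (decelerating): v₀ = 3.50 m/s, a = -1.1 m/s².
v = v₀ + at = 3.50 + (-1.1)(2) = 1.30 m/s
Δx = v₀t + ½at² = 3.50·2 + 0.5·-1.1·2² = 4.80 m

Phase 2 (constant speed): v₀ = 1.30 m/s, a = 0 m/s².
Constant speed: t = d/v = 20/1.30 = 15.4 s

Phase 3 (decelerating): v₀ = 1.30 m/s, a = -0.9 m/s².
v = v₀ + at → t = (0 − 1.30) / -0.9 = 1.44 s
v² = v₀² + 2aΔx → Δx = (0² − 1.30²)/(2·-0.9) = 0.939 m
Total time = 2.00 + 15.4 + 1.44 = 18.8 s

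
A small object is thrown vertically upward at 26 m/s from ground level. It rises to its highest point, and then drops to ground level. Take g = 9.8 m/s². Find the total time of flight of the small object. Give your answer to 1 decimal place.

Phase 1 (rising): v₀ = 26.0 m/s, a = -9.8 m/s².
v = v₀ + at → t = (0 − 26.0) / -9.8 = 2.65 s
v² = v₀² + 2aΔx → Δx = (0² − 26.0²)/(2·-9.8) = 34.5 m

Phase 2 (falling): v₀ = 0 m/s, a = -9.8 m/s².
Falls 34.5 m from rest: t = √(2·34.5/9.8) = 2.65 s; v = g·t = 26.0 m/s.
Total time = 2.65 + 2.65 = 5.31 s

5.3 s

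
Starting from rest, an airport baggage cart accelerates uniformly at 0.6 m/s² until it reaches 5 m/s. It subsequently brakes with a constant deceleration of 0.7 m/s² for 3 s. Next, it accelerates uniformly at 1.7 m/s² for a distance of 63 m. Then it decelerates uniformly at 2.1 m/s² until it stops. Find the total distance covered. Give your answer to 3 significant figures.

149 m

Phase 1 (accelerating): v₀ = 0 m/s, a = 0.6 m/s².
v = v₀ + at → t = (5 − 0) / 0.6 = 8.33 s
v² = v₀² + 2aΔx → Δx = (5² − 0²)/(2·0.6) = 20.8 m

Phase 2 (decelerating): v₀ = 5.00 m/s, a = -0.7 m/s².
v = v₀ + at = 5.00 + (-0.7)(3) = 2.90 m/s
Δx = v₀t + ½at² = 5.00·3 + 0.5·-0.7·3² = 11.9 m

Phase 3 (accelerating): v₀ = 2.90 m/s, a = 1.7 m/s².
v² = v₀² + 2aΔx = 2.90² + 2·1.7·63 = 223 → v = 14.9 m/s
t = (v − v₀)/a = (14.9 − 2.90)/1.7 = 7.07 s

Phase 4 (decelerating): v₀ = 14.9 m/s, a = -2.1 m/s².
v = v₀ + at → t = (0 − 14.9) / -2.1 = 7.10 s
v² = v₀² + 2aΔx → Δx = (0² − 14.9²)/(2·-2.1) = 53.0 m
Total distance = 20.8 + 11.9 + 63.0 + 53.0 = 149 m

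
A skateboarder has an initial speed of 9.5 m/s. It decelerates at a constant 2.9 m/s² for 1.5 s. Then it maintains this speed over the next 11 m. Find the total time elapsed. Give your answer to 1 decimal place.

Phase 1 (decelerating): v₀ = 9.50 m/s, a = -2.9 m/s².
v = v₀ + at = 9.50 + (-2.9)(1.5) = 5.15 m/s
Δx = v₀t + ½at² = 9.50·1.5 + 0.5·-2.9·1.5² = 11.0 m

Phase 2 (constant speed): v₀ = 5.15 m/s, a = 0 m/s².
Constant speed: t = d/v = 11/5.15 = 2.14 s
Total time = 1.50 + 2.14 = 3.64 s

3.6 s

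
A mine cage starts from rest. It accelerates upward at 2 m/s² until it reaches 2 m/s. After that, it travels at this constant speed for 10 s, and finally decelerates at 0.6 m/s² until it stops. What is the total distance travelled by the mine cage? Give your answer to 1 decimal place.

24.3 m

Phase 1 (accelerating): v₀ = 0 m/s, a = 2 m/s².
v = v₀ + at → t = (2 − 0) / 2 = 1.00 s
v² = v₀² + 2aΔx → Δx = (2² − 0²)/(2·2) = 1.00 m

Phase 2 (constant speed): v₀ = 2.00 m/s, a = 0 m/s².
v = v₀ + at = 2.00 + (0)(10) = 2.00 m/s
Δx = v₀t + ½at² = 2.00·10 + 0.5·0·10² = 20.0 m

Phase 3 (decelerating): v₀ = 2.00 m/s, a = -0.6 m/s².
v = v₀ + at → t = (0 − 2.00) / -0.6 = 3.33 s
v² = v₀² + 2aΔx → Δx = (0² − 2.00²)/(2·-0.6) = 3.33 m
Total distance = 1.00 + 20.0 + 3.33 = 24.3 m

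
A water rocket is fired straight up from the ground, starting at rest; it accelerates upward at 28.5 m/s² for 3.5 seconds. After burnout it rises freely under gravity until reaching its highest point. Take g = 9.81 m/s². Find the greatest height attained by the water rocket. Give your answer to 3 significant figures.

Phase 1 (powered ascent): v₀ = 0 m/s, a = 28.5 m/s².
v = v₀ + at = 0 + (28.5)(3.5) = 99.8 m/s
Δx = v₀t + ½at² = 0·3.5 + 0.5·28.5·3.5² = 175 m

Phase 2 (coasting upward): v₀ = 99.8 m/s, a = -9.81 m/s².
v = v₀ + at → t = (0 − 99.8) / -9.81 = 10.2 s
v² = v₀² + 2aΔx → Δx = (0² − 99.8²)/(2·-9.81) = 507 m
Maximum height = 175 + 507 = 682 m

682 m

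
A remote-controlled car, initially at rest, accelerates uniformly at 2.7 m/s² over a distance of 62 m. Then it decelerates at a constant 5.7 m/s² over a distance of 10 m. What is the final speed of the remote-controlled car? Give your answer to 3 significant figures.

Phase 1 (accelerating): v₀ = 0 m/s, a = 2.7 m/s².
v² = v₀² + 2aΔx = 0² + 2·2.7·62 = 335 → v = 18.3 m/s
t = (v − v₀)/a = (18.3 − 0)/2.7 = 6.78 s

Phase 2 (decelerating): v₀ = 18.3 m/s, a = -5.7 m/s².
v² = v₀² + 2aΔx = 18.3² + 2·-5.7·10 = 221 → v = 14.9 m/s
t = (v − v₀)/a = (14.9 − 18.3)/-5.7 = 0.603 s
Final speed = 14.9 m/s

14.9 m/s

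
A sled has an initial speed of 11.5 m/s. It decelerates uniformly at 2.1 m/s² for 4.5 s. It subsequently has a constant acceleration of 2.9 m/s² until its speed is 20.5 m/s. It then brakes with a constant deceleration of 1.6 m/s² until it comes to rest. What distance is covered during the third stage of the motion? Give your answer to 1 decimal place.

Phase 1 (decelerating): v₀ = 11.5 m/s, a = -2.1 m/s².
v = v₀ + at = 11.5 + (-2.1)(4.5) = 2.05 m/s
Δx = v₀t + ½at² = 11.5·4.5 + 0.5·-2.1·4.5² = 30.5 m

Phase 2 (accelerating): v₀ = 2.05 m/s, a = 2.9 m/s².
v = v₀ + at → t = (20.5 − 2.05) / 2.9 = 6.36 s
v² = v₀² + 2aΔx → Δx = (20.5² − 2.05²)/(2·2.9) = 71.7 m

Phase 3 (decelerating): v₀ = 20.5 m/s, a = -1.6 m/s².
v = v₀ + at → t = (0 − 20.5) / -1.6 = 12.8 s
v² = v₀² + 2aΔx → Δx = (0² − 20.5²)/(2·-1.6) = 131 m
Distance in phase 3 = 131 m

131.3 m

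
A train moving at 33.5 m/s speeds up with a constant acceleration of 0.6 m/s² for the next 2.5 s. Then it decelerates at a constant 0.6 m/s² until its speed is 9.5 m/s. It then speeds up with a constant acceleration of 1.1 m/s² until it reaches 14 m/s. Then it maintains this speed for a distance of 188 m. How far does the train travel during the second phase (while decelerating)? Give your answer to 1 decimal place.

945.6 m

Phase 1 (accelerating): v₀ = 33.5 m/s, a = 0.6 m/s².
v = v₀ + at = 33.5 + (0.6)(2.5) = 35.0 m/s
Δx = v₀t + ½at² = 33.5·2.5 + 0.5·0.6·2.5² = 85.6 m

Phase 2 (decelerating): v₀ = 35.0 m/s, a = -0.6 m/s².
v = v₀ + at → t = (9.5 − 35.0) / -0.6 = 42.5 s
v² = v₀² + 2aΔx → Δx = (9.5² − 35.0²)/(2·-0.6) = 946 m
Distance in phase 2 = 946 m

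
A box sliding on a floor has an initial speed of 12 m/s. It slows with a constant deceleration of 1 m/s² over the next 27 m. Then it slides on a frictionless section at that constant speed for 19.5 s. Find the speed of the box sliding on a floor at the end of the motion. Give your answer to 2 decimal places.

9.49 m/s

Phase 1 (decelerating): v₀ = 12.0 m/s, a = -1 m/s².
v² = v₀² + 2aΔx = 12.0² + 2·-1·27 = 90.0 → v = 9.49 m/s
t = (v − v₀)/a = (9.49 − 12.0)/-1 = 2.51 s

Phase 2 (constant speed): v₀ = 9.49 m/s, a = 0 m/s².
v = v₀ + at = 9.49 + (0)(19.5) = 9.49 m/s
Δx = v₀t + ½at² = 9.49·19.5 + 0.5·0·19.5² = 185 m
Final speed = 9.49 m/s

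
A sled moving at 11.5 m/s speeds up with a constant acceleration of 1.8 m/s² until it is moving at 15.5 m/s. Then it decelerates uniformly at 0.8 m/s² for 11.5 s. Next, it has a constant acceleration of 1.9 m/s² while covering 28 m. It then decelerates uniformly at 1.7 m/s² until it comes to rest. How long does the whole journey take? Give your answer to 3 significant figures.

23.9 s

Phase 1 (accelerating): v₀ = 11.5 m/s, a = 1.8 m/s².
v = v₀ + at → t = (15.5 − 11.5) / 1.8 = 2.22 s
v² = v₀² + 2aΔx → Δx = (15.5² − 11.5²)/(2·1.8) = 30.0 m

Phase 2 (decelerating): v₀ = 15.5 m/s, a = -0.8 m/s².
v = v₀ + at = 15.5 + (-0.8)(11.5) = 6.30 m/s
Δx = v₀t + ½at² = 15.5·11.5 + 0.5·-0.8·11.5² = 125 m

Phase 3 (accelerating): v₀ = 6.30 m/s, a = 1.9 m/s².
v² = v₀² + 2aΔx = 6.30² + 2·1.9·28 = 146 → v = 12.1 m/s
t = (v − v₀)/a = (12.1 − 6.30)/1.9 = 3.05 s

Phase 4 (decelerating): v₀ = 12.1 m/s, a = -1.7 m/s².
v = v₀ + at → t = (0 − 12.1) / -1.7 = 7.11 s
v² = v₀² + 2aΔx → Δx = (0² − 12.1²)/(2·-1.7) = 43.0 m
Total time = 2.22 + 11.5 + 3.05 + 7.11 = 23.9 s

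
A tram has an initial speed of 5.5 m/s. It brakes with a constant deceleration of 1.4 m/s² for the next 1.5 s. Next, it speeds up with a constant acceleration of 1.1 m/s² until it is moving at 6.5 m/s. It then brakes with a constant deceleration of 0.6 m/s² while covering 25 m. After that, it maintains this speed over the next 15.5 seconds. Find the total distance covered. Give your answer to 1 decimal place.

99.9 m

Phase 1 (decelerating): v₀ = 5.50 m/s, a = -1.4 m/s².
v = v₀ + at = 5.50 + (-1.4)(1.5) = 3.40 m/s
Δx = v₀t + ½at² = 5.50·1.5 + 0.5·-1.4·1.5² = 6.68 m

Phase 2 (accelerating): v₀ = 3.40 m/s, a = 1.1 m/s².
v = v₀ + at → t = (6.5 − 3.40) / 1.1 = 2.82 s
v² = v₀² + 2aΔx → Δx = (6.5² − 3.40²)/(2·1.1) = 13.9 m

Phase 3 (decelerating): v₀ = 6.50 m/s, a = -0.6 m/s².
v² = v₀² + 2aΔx = 6.50² + 2·-0.6·25 = 12.2 → v = 3.50 m/s
t = (v − v₀)/a = (3.50 − 6.50)/-0.6 = 5.00 s

Phase 4 (constant speed): v₀ = 3.50 m/s, a = 0 m/s².
v = v₀ + at = 3.50 + (0)(15.5) = 3.50 m/s
Δx = v₀t + ½at² = 3.50·15.5 + 0.5·0·15.5² = 54.2 m
Total distance = 6.68 + 13.9 + 25.0 + 54.2 = 99.9 m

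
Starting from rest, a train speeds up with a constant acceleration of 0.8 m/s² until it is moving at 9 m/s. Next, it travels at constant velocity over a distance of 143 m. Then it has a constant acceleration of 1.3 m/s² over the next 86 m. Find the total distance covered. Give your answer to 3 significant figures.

280 m

Phase 1 (accelerating): v₀ = 0 m/s, a = 0.8 m/s².
v = v₀ + at → t = (9 − 0) / 0.8 = 11.2 s
v² = v₀² + 2aΔx → Δx = (9² − 0²)/(2·0.8) = 50.6 m

Phase 2 (constant speed): v₀ = 9.00 m/s, a = 0 m/s².
Constant speed: t = d/v = 143/9.00 = 15.9 s

Phase 3 (accelerating): v₀ = 9.00 m/s, a = 1.3 m/s².
v² = v₀² + 2aΔx = 9.00² + 2·1.3·86 = 305 → v = 17.5 m/s
t = (v − v₀)/a = (17.5 − 9.00)/1.3 = 6.50 s
Total distance = 50.6 + 143 + 86.0 = 280 m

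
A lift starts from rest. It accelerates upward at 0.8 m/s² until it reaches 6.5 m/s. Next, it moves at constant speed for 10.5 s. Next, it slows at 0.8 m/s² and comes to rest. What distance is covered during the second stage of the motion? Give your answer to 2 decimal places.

Phase 1 (accelerating): v₀ = 0 m/s, a = 0.8 m/s².
v = v₀ + at → t = (6.5 − 0) / 0.8 = 8.12 s
v² = v₀² + 2aΔx → Δx = (6.5² − 0²)/(2·0.8) = 26.4 m

Phase 2 (constant speed): v₀ = 6.50 m/s, a = 0 m/s².
v = v₀ + at = 6.50 + (0)(10.5) = 6.50 m/s
Δx = v₀t + ½at² = 6.50·10.5 + 0.5·0·10.5² = 68.2 m
Distance in phase 2 = 68.2 m

68.25 m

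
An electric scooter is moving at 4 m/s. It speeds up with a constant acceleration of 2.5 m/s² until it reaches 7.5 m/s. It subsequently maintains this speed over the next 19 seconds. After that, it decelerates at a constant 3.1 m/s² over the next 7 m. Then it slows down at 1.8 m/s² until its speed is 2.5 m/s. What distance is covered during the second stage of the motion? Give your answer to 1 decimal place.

Phase 1 (accelerating): v₀ = 4.00 m/s, a = 2.5 m/s².
v = v₀ + at → t = (7.5 − 4.00) / 2.5 = 1.40 s
v² = v₀² + 2aΔx → Δx = (7.5² − 4.00²)/(2·2.5) = 8.05 m

Phase 2 (constant speed): v₀ = 7.50 m/s, a = 0 m/s².
v = v₀ + at = 7.50 + (0)(19) = 7.50 m/s
Δx = v₀t + ½at² = 7.50·19 + 0.5·0·19² = 142 m
Distance in phase 2 = 142 m

142.5 m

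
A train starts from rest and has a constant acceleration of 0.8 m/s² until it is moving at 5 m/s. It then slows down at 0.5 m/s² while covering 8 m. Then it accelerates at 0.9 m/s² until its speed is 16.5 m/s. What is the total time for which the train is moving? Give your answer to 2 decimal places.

21.76 s

Phase 1 (accelerating): v₀ = 0 m/s, a = 0.8 m/s².
v = v₀ + at → t = (5 − 0) / 0.8 = 6.25 s
v² = v₀² + 2aΔx → Δx = (5² − 0²)/(2·0.8) = 15.6 m

Phase 2 (decelerating): v₀ = 5.00 m/s, a = -0.5 m/s².
v² = v₀² + 2aΔx = 5.00² + 2·-0.5·8 = 17.0 → v = 4.12 m/s
t = (v − v₀)/a = (4.12 − 5.00)/-0.5 = 1.75 s

Phase 3 (accelerating): v₀ = 4.12 m/s, a = 0.9 m/s².
v = v₀ + at → t = (16.5 − 4.12) / 0.9 = 13.8 s
v² = v₀² + 2aΔx → Δx = (16.5² − 4.12²)/(2·0.9) = 142 m
Total time = 6.25 + 1.75 + 13.8 = 21.8 s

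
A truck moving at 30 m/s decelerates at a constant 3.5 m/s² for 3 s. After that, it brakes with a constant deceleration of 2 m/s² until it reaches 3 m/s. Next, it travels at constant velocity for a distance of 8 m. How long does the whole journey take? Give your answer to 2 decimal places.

Phase 1 (decelerating): v₀ = 30.0 m/s, a = -3.5 m/s².
v = v₀ + at = 30.0 + (-3.5)(3) = 19.5 m/s
Δx = v₀t + ½at² = 30.0·3 + 0.5·-3.5·3² = 74.2 m

Phase 2 (decelerating): v₀ = 19.5 m/s, a = -2 m/s².
v = v₀ + at → t = (3 − 19.5) / -2 = 8.25 s
v² = v₀² + 2aΔx → Δx = (3² − 19.5²)/(2·-2) = 92.8 m

Phase 3 (constant speed): v₀ = 3.00 m/s, a = 0 m/s².
Constant speed: t = d/v = 8/3.00 = 2.67 s
Total time = 3.00 + 8.25 + 2.67 = 13.9 s

13.92 s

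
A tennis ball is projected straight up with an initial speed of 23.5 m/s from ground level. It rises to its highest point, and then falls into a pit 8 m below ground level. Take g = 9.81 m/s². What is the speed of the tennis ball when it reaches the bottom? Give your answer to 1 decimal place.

26.6 m/s

Phase 1 (rising): v₀ = 23.5 m/s, a = -9.81 m/s².
v = v₀ + at → t = (0 − 23.5) / -9.81 = 2.40 s
v² = v₀² + 2aΔx → Δx = (0² − 23.5²)/(2·-9.81) = 28.1 m

Phase 2 (falling): v₀ = 0 m/s, a = -9.81 m/s².
Falls 36.1 m from rest: t = √(2·36.1/9.81) = 2.71 s; v = g·t = 26.6 m/s.
Final speed = 26.6 m/s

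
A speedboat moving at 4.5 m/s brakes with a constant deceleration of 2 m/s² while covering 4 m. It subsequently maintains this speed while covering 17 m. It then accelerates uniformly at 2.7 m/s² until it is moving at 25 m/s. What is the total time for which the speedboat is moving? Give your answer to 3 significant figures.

Phase 1 (decelerating): v₀ = 4.50 m/s, a = -2 m/s².
v² = v₀² + 2aΔx = 4.50² + 2·-2·4 = 4.25 → v = 2.06 m/s
t = (v − v₀)/a = (2.06 − 4.50)/-2 = 1.22 s

Phase 2 (constant speed): v₀ = 2.06 m/s, a = 0 m/s².
Constant speed: t = d/v = 17/2.06 = 8.25 s

Phase 3 (accelerating): v₀ = 2.06 m/s, a = 2.7 m/s².
v = v₀ + at → t = (25 − 2.06) / 2.7 = 8.50 s
v² = v₀² + 2aΔx → Δx = (25² − 2.06²)/(2·2.7) = 115 m
Total time = 1.22 + 8.25 + 8.50 = 18.0 s

18.0 s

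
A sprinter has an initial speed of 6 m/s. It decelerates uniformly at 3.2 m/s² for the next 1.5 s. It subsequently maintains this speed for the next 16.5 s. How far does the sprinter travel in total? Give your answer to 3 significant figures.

Phase 1 (decelerating): v₀ = 6.00 m/s, a = -3.2 m/s².
v = v₀ + at = 6.00 + (-3.2)(1.5) = 1.20 m/s
Δx = v₀t + ½at² = 6.00·1.5 + 0.5·-3.2·1.5² = 5.40 m

Phase 2 (constant speed): v₀ = 1.20 m/s, a = 0 m/s².
v = v₀ + at = 1.20 + (0)(16.5) = 1.20 m/s
Δx = v₀t + ½at² = 1.20·16.5 + 0.5·0·16.5² = 19.8 m
Total distance = 5.40 + 19.8 = 25.2 m

25.2 m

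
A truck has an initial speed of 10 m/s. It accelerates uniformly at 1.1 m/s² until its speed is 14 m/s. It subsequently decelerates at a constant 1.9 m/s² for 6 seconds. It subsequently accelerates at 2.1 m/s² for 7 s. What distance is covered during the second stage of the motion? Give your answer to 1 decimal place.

49.8 m

Phase 1 (accelerating): v₀ = 10.0 m/s, a = 1.1 m/s².
v = v₀ + at → t = (14 − 10.0) / 1.1 = 3.64 s
v² = v₀² + 2aΔx → Δx = (14² − 10.0²)/(2·1.1) = 43.6 m

Phase 2 (decelerating): v₀ = 14.0 m/s, a = -1.9 m/s².
v = v₀ + at = 14.0 + (-1.9)(6) = 2.60 m/s
Δx = v₀t + ½at² = 14.0·6 + 0.5·-1.9·6² = 49.8 m
Distance in phase 2 = 49.8 m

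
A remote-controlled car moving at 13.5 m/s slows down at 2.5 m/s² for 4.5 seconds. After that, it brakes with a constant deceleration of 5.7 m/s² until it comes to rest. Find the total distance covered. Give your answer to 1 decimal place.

Phase 1 (decelerating): v₀ = 13.5 m/s, a = -2.5 m/s².
v = v₀ + at = 13.5 + (-2.5)(4.5) = 2.25 m/s
Δx = v₀t + ½at² = 13.5·4.5 + 0.5·-2.5·4.5² = 35.4 m

Phase 2 (decelerating): v₀ = 2.25 m/s, a = -5.7 m/s².
v = v₀ + at → t = (0 − 2.25) / -5.7 = 0.395 s
v² = v₀² + 2aΔx → Δx = (0² − 2.25²)/(2·-5.7) = 0.444 m
Total distance = 35.4 + 0.444 = 35.9 m

35.9 m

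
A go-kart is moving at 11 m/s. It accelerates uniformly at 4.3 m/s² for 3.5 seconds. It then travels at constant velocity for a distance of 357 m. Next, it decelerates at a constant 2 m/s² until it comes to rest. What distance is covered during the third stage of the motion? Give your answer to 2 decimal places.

169.65 m

Phase 1 (accelerating): v₀ = 11.0 m/s, a = 4.3 m/s².
v = v₀ + at = 11.0 + (4.3)(3.5) = 26.0 m/s
Δx = v₀t + ½at² = 11.0·3.5 + 0.5·4.3·3.5² = 64.8 m

Phase 2 (constant speed): v₀ = 26.0 m/s, a = 0 m/s².
Constant speed: t = d/v = 357/26.0 = 13.7 s

Phase 3 (decelerating): v₀ = 26.0 m/s, a = -2 m/s².
v = v₀ + at → t = (0 − 26.0) / -2 = 13.0 s
v² = v₀² + 2aΔx → Δx = (0² − 26.0²)/(2·-2) = 170 m
Distance in phase 3 = 170 m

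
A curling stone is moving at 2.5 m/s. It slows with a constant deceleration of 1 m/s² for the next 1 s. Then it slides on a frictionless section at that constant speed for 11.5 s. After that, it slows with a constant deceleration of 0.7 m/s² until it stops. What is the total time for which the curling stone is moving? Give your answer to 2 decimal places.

14.64 s

Phase 1 (decelerating): v₀ = 2.50 m/s, a = -1 m/s².
v = v₀ + at = 2.50 + (-1)(1) = 1.50 m/s
Δx = v₀t + ½at² = 2.50·1 + 0.5·-1·1² = 2.00 m

Phase 2 (constant speed): v₀ = 1.50 m/s, a = 0 m/s².
v = v₀ + at = 1.50 + (0)(11.5) = 1.50 m/s
Δx = v₀t + ½at² = 1.50·11.5 + 0.5·0·11.5² = 17.2 m

Phase 3 (decelerating): v₀ = 1.50 m/s, a = -0.7 m/s².
v = v₀ + at → t = (0 − 1.50) / -0.7 = 2.14 s
v² = v₀² + 2aΔx → Δx = (0² − 1.50²)/(2·-0.7) = 1.61 m
Total time = 1.00 + 11.5 + 2.14 = 14.6 s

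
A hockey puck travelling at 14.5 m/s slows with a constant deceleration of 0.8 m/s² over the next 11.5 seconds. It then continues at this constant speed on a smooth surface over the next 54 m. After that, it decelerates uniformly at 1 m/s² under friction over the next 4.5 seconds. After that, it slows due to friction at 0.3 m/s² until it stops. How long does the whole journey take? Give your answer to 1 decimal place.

28.9 s

Phase 1 (decelerating): v₀ = 14.5 m/s, a = -0.8 m/s².
v = v₀ + at = 14.5 + (-0.8)(11.5) = 5.30 m/s
Δx = v₀t + ½at² = 14.5·11.5 + 0.5·-0.8·11.5² = 114 m

Phase 2 (constant speed): v₀ = 5.30 m/s, a = 0 m/s².
Constant speed: t = d/v = 54/5.30 = 10.2 s

Phase 3 (decelerating): v₀ = 5.30 m/s, a = -1 m/s².
v = v₀ + at = 5.30 + (-1)(4.5) = 0.800 m/s
Δx = v₀t + ½at² = 5.30·4.5 + 0.5·-1·4.5² = 13.7 m

Phase 4 (decelerating): v₀ = 0.800 m/s, a = -0.3 m/s².
v = v₀ + at → t = (0 − 0.800) / -0.3 = 2.67 s
v² = v₀² + 2aΔx → Δx = (0² − 0.800²)/(2·-0.3) = 1.07 m
Total time = 11.5 + 10.2 + 4.50 + 2.67 = 28.9 s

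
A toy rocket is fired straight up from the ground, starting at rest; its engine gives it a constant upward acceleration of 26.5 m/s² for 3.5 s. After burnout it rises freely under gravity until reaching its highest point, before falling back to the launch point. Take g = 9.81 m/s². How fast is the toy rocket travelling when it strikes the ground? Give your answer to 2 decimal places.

Phase 1 (powered ascent): v₀ = 0 m/s, a = 26.5 m/s².
v = v₀ + at = 0 + (26.5)(3.5) = 92.8 m/s
Δx = v₀t + ½at² = 0·3.5 + 0.5·26.5·3.5² = 162 m

Phase 2 (coasting upward): v₀ = 92.8 m/s, a = -9.81 m/s².
v = v₀ + at → t = (0 − 92.8) / -9.81 = 9.45 s
v² = v₀² + 2aΔx → Δx = (0² − 92.8²)/(2·-9.81) = 438 m

Phase 3 (free fall): v₀ = 0 m/s, a = -9.81 m/s².
Falls 601 m from rest: t = √(2·601/9.81) = 11.1 s; v = g·t = 109 m/s.
Impact speed = 109 m/s

108.57 m/s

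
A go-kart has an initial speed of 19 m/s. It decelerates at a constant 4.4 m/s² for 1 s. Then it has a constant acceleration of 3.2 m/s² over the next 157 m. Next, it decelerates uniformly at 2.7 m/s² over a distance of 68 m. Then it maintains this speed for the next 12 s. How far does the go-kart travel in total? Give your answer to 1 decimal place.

Phase 1 (decelerating): v₀ = 19.0 m/s, a = -4.4 m/s².
v = v₀ + at = 19.0 + (-4.4)(1) = 14.6 m/s
Δx = v₀t + ½at² = 19.0·1 + 0.5·-4.4·1² = 16.8 m

Phase 2 (accelerating): v₀ = 14.6 m/s, a = 3.2 m/s².
v² = v₀² + 2aΔx = 14.6² + 2·3.2·157 = 1220 → v = 34.9 m/s
t = (v − v₀)/a = (34.9 − 14.6)/3.2 = 6.34 s

Phase 3 (decelerating): v₀ = 34.9 m/s, a = -2.7 m/s².
v² = v₀² + 2aΔx = 34.9² + 2·-2.7·68 = 851 → v = 29.2 m/s
t = (v − v₀)/a = (29.2 − 34.9)/-2.7 = 2.12 s

Phase 4 (constant speed): v₀ = 29.2 m/s, a = 0 m/s².
v = v₀ + at = 29.2 + (0)(12) = 29.2 m/s
Δx = v₀t + ½at² = 29.2·12 + 0.5·0·12² = 350 m
Total distance = 16.8 + 157 + 68.0 + 350 = 592 m

591.8 m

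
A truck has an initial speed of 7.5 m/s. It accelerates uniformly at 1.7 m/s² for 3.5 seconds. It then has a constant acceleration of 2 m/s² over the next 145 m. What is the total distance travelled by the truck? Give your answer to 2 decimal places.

181.66 m

Phase 1 (accelerating): v₀ = 7.50 m/s, a = 1.7 m/s².
v = v₀ + at = 7.50 + (1.7)(3.5) = 13.4 m/s
Δx = v₀t + ½at² = 7.50·3.5 + 0.5·1.7·3.5² = 36.7 m

Phase 2 (accelerating): v₀ = 13.4 m/s, a = 2 m/s².
v² = v₀² + 2aΔx = 13.4² + 2·2·145 = 761 → v = 27.6 m/s
t = (v − v₀)/a = (27.6 − 13.4)/2 = 7.07 s
Total distance = 36.7 + 145 = 182 m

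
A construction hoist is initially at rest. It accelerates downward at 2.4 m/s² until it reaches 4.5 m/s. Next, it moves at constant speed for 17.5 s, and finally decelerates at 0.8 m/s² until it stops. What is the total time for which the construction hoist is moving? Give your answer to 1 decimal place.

25.0 s

Phase 1 (accelerating): v₀ = 0 m/s, a = 2.4 m/s².
v = v₀ + at → t = (4.5 − 0) / 2.4 = 1.88 s
v² = v₀² + 2aΔx → Δx = (4.5² − 0²)/(2·2.4) = 4.22 m

Phase 2 (constant speed): v₀ = 4.50 m/s, a = 0 m/s².
v = v₀ + at = 4.50 + (0)(17.5) = 4.50 m/s
Δx = v₀t + ½at² = 4.50·17.5 + 0.5·0·17.5² = 78.8 m

Phase 3 (decelerating): v₀ = 4.50 m/s, a = -0.8 m/s².
v = v₀ + at → t = (0 − 4.50) / -0.8 = 5.62 s
v² = v₀² + 2aΔx → Δx = (0² − 4.50²)/(2·-0.8) = 12.7 m
Total time = 1.88 + 17.5 + 5.62 = 25.0 s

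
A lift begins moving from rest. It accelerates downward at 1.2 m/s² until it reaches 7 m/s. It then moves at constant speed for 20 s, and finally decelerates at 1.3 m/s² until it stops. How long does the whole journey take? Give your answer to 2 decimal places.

31.22 s

Phase 1 (accelerating): v₀ = 0 m/s, a = 1.2 m/s².
v = v₀ + at → t = (7 − 0) / 1.2 = 5.83 s
v² = v₀² + 2aΔx → Δx = (7² − 0²)/(2·1.2) = 20.4 m

Phase 2 (constant speed): v₀ = 7.00 m/s, a = 0 m/s².
v = v₀ + at = 7.00 + (0)(20) = 7.00 m/s
Δx = v₀t + ½at² = 7.00·20 + 0.5·0·20² = 140 m

Phase 3 (decelerating): v₀ = 7.00 m/s, a = -1.3 m/s².
v = v₀ + at → t = (0 − 7.00) / -1.3 = 5.38 s
v² = v₀² + 2aΔx → Δx = (0² − 7.00²)/(2·-1.3) = 18.8 m
Total time = 5.83 + 20.0 + 5.38 = 31.2 s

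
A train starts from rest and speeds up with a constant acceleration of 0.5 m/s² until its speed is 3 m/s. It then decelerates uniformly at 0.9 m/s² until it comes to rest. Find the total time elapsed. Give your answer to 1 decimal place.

Phase 1 (accelerating): v₀ = 0 m/s, a = 0.5 m/s².
v = v₀ + at → t = (3 − 0) / 0.5 = 6.00 s
v² = v₀² + 2aΔx → Δx = (3² − 0²)/(2·0.5) = 9.00 m

Phase 2 (decelerating): v₀ = 3.00 m/s, a = -0.9 m/s².
v = v₀ + at → t = (0 − 3.00) / -0.9 = 3.33 s
v² = v₀² + 2aΔx → Δx = (0² − 3.00²)/(2·-0.9) = 5.00 m
Total time = 6.00 + 3.33 = 9.33 s

9.3 s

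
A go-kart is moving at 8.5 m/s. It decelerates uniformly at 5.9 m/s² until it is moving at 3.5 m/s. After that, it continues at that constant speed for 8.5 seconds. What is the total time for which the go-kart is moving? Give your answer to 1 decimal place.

9.3 s

Phase 1 (decelerating): v₀ = 8.50 m/s, a = -5.9 m/s².
v = v₀ + at → t = (3.5 − 8.50) / -5.9 = 0.847 s
v² = v₀² + 2aΔx → Δx = (3.5² − 8.50²)/(2·-5.9) = 5.08 m

Phase 2 (constant speed): v₀ = 3.50 m/s, a = 0 m/s².
v = v₀ + at = 3.50 + (0)(8.5) = 3.50 m/s
Δx = v₀t + ½at² = 3.50·8.5 + 0.5·0·8.5² = 29.8 m
Total time = 0.847 + 8.50 = 9.35 s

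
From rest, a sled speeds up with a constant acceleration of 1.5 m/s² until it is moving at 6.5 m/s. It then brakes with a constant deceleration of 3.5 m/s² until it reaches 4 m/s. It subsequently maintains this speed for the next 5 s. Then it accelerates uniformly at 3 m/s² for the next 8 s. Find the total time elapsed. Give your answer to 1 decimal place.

Phase 1 (accelerating): v₀ = 0 m/s, a = 1.5 m/s².
v = v₀ + at → t = (6.5 − 0) / 1.5 = 4.33 s
v² = v₀² + 2aΔx → Δx = (6.5² − 0²)/(2·1.5) = 14.1 m

Phase 2 (decelerating): v₀ = 6.50 m/s, a = -3.5 m/s².
v = v₀ + at → t = (4 − 6.50) / -3.5 = 0.714 s
v² = v₀² + 2aΔx → Δx = (4² − 6.50²)/(2·-3.5) = 3.75 m

Phase 3 (constant speed): v₀ = 4.00 m/s, a = 0 m/s².
v = v₀ + at = 4.00 + (0)(5) = 4.00 m/s
Δx = v₀t + ½at² = 4.00·5 + 0.5·0·5² = 20.0 m

Phase 4 (accelerating): v₀ = 4.00 m/s, a = 3 m/s².
v = v₀ + at = 4.00 + (3)(8) = 28.0 m/s
Δx = v₀t + ½at² = 4.00·8 + 0.5·3·8² = 128 m
Total time = 4.33 + 0.714 + 5.00 + 8.00 = 18.0 s

18.0 s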